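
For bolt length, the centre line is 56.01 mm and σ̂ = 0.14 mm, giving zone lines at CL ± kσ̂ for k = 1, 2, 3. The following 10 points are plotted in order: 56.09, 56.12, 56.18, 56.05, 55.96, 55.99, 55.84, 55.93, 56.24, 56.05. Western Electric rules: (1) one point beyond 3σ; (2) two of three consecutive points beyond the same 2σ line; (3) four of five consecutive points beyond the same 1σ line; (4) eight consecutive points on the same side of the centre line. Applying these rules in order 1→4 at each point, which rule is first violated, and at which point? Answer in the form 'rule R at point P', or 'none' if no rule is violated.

Zone of each point (C = within 1σ̂, B = 1σ̂–2σ̂, A = 2σ̂–3σ̂, * = beyond 3σ̂; sign = side of CL): 1:+C, 2:+C, 3:+B, 4:+C, 5:-C, 6:-C, 7:-B, 8:-C, 9:+B, 10:+C
No rule fires across all 10 points.

none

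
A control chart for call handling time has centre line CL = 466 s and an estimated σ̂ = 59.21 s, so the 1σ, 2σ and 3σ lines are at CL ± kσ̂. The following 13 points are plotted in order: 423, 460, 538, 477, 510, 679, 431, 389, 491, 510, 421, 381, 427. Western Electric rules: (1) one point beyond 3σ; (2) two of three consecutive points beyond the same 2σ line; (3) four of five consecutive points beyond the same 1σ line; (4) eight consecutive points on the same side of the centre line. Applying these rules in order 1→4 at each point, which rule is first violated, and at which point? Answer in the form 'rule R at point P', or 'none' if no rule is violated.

rule 1 at point 6

Zone of each point (C = within 1σ̂, B = 1σ̂–2σ̂, A = 2σ̂–3σ̂, * = beyond 3σ̂; sign = side of CL): 1:-C, 2:-C, 3:+B, 4:+C, 5:+C, 6:+*, 7:-C, 8:-B, 9:+C, 10:+C, 11:-C, 12:-B, 13:-C
Rule 1 (one point beyond the 3σ limits) is satisfied at point 6.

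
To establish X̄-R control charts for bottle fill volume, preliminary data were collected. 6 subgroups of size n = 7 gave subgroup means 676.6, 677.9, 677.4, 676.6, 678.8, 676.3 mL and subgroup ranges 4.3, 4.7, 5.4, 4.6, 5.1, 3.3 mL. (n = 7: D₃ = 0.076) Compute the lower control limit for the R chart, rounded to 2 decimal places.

R̄ = (4.3 + 4.7 + 5.4 + 4.6 + 5.1 + 3.3) / 6 = 27.4000 / 6 = 4.5667
LCL_R = D₃·R̄ = 0.076 × 4.5667 = 0.3471

0.35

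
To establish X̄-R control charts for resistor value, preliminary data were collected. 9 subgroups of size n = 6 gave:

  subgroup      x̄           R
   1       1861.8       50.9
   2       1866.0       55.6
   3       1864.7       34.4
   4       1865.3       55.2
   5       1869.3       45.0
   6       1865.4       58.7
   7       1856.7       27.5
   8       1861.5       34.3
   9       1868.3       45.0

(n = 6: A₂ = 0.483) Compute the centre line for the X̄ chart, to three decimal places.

X̄̄ = (1861.8 + 1866.0 + 1864.7 + 1865.3 + 1869.3 + 1865.4 + 1856.7 + 1861.5 + 1868.3) / 9 = 16779.0000 / 9 = 1864.3333
CL = X̄̄ = 1864.3333

1864.333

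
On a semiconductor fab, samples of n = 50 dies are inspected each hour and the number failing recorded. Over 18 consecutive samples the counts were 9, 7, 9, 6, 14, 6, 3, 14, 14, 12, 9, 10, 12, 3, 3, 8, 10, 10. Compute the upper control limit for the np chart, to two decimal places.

16.92

p̄ = Σdᵢ / (k·n) = 159 / (18 × 50) = 0.17667
UCL = np̄ + 3·√(np̄(1−p̄)) = 8.8333 + 3 × √(8.8333×0.82333) = 8.8333 + 3 × 2.6968 = 16.9238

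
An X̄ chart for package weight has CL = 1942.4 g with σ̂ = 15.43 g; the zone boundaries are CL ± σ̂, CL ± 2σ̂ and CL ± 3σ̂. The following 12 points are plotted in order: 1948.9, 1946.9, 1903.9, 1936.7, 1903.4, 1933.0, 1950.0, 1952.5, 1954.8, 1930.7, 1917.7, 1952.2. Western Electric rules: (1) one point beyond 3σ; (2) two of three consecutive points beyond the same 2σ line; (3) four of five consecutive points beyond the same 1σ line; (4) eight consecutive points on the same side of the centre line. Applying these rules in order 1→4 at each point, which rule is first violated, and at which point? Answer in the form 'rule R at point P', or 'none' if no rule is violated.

rule 2 at point 5

Zone of each point (C = within 1σ̂, B = 1σ̂–2σ̂, A = 2σ̂–3σ̂, * = beyond 3σ̂; sign = side of CL): 1:+C, 2:+C, 3:-A, 4:-C, 5:-A, 6:-C, 7:+C, 8:+C, 9:+C, 10:-C, 11:-B, 12:+C
Rule 2 (two of three consecutive points beyond the same 2σ limit) is satisfied at point 5.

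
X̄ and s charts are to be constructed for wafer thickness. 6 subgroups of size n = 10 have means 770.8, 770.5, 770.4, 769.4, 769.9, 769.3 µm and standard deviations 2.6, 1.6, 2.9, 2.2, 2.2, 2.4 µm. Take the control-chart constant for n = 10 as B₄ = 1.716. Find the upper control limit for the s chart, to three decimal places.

3.975

s̄ = (2.6 + 1.6 + 2.9 + 2.2 + 2.2 + 2.4) / 6 = 2.3167
UCL_s = B₄·s̄ = 1.716 × 2.3167 = 3.9754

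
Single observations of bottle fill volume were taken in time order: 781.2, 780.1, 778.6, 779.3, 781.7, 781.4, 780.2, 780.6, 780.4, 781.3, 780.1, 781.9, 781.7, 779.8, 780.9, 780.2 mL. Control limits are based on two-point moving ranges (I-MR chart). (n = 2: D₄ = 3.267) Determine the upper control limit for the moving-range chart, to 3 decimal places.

3.398

Moving ranges: 1.1, 1.5, 0.7, 2.4, 0.3, 1.2, 0.4, 0.2, 0.9, 1.2, 1.8, 0.2, 1.9, 1.1, 0.7; M̄R̄ = 15.6000 / 15 = 1.0400
UCL_MR = D₄·M̄R̄ = 3.267 × 1.0400 = 3.3977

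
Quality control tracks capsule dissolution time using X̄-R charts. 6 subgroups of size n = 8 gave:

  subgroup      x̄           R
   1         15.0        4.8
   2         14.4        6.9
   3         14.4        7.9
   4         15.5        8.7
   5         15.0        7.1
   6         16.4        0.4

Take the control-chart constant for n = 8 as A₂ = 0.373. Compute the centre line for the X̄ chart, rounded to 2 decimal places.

15.12

X̄̄ = (15.0 + 14.4 + 14.4 + 15.5 + 15.0 + 16.4) / 6 = 90.7000 / 6 = 15.1167
CL = X̄̄ = 15.1167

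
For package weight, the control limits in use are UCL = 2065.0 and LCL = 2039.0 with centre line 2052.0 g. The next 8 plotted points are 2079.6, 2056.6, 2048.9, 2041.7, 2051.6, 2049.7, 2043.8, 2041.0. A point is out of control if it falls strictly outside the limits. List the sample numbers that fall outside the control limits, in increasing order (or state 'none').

Compare each point to [2039.0, 2065.0]: sample 1 = 2079.6 > UCL.

1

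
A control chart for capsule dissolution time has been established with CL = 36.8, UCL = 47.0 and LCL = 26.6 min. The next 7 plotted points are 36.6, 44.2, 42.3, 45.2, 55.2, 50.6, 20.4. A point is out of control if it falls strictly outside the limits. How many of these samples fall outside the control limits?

Compare each point to [26.6, 47.0]: sample 5 = 55.2 > UCL; sample 6 = 50.6 > UCL; sample 7 = 20.4 < LCL.

3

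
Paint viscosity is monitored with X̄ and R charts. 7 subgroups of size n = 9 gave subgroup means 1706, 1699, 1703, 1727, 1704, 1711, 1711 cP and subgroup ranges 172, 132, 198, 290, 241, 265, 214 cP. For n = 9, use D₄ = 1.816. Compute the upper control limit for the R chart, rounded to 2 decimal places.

392.26

R̄ = (172 + 132 + 198 + 290 + 241 + 265 + 214) / 7 = 1512.0000 / 7 = 216.0000
UCL_R = D₄·R̄ = 1.816 × 216.0000 = 392.2560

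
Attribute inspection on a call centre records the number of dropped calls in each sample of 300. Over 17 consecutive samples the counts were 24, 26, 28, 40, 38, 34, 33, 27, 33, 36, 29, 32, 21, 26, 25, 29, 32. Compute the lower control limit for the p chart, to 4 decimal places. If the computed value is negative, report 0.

0.0485

p̄ = Σdᵢ / (k·n) = 513 / (17 × 300) = 0.10059
LCL = p̄ − 3·√(p̄(1−p̄)/n) = 0.10059 − 3 × 0.01737 = 0.04849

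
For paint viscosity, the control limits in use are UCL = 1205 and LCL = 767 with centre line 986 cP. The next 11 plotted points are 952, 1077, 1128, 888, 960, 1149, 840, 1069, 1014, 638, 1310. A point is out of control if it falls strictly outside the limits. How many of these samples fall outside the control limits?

Compare each point to [767, 1205]: sample 10 = 638 < LCL; sample 11 = 1310 > UCL.

2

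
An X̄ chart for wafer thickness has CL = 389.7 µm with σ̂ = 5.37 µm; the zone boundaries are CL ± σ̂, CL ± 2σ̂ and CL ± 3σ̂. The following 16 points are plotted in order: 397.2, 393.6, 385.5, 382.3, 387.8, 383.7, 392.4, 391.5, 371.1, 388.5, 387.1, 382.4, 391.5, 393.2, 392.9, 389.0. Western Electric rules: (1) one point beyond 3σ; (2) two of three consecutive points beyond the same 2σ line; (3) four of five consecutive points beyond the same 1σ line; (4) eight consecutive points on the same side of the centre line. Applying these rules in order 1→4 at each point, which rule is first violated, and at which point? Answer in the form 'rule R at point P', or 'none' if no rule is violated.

Zone of each point (C = within 1σ̂, B = 1σ̂–2σ̂, A = 2σ̂–3σ̂, * = beyond 3σ̂; sign = side of CL): 1:+B, 2:+C, 3:-C, 4:-B, 5:-C, 6:-B, 7:+C, 8:+C, 9:-*, 10:-C, 11:-C, 12:-B, 13:+C, 14:+C, 15:+C, 16:-C
Rule 1 (one point beyond the 3σ limits) is satisfied at point 9.

rule 1 at point 9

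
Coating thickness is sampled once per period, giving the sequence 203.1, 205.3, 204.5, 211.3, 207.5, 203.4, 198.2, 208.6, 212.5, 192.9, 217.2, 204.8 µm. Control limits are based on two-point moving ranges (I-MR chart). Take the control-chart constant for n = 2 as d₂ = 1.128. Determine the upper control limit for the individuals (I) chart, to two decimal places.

228.38

X̄ = (203.1 + 205.3 + 204.5 + 211.3 + 207.5 + 203.4 + 198.2 + 208.6 + 212.5 + 192.9 + 217.2 + 204.8) / 12 = 205.7750
Moving ranges: 2.2, 0.8, 6.8, 3.8, 4.1, 5.2, 10.4, 3.9, 19.6, 24.3, 12.4; M̄R̄ = 93.5000 / 11 = 8.5000
UCL = X̄ + 3·M̄R̄/d₂ = 205.7750 + 3 × 8.5000 / 1.128 = 228.3814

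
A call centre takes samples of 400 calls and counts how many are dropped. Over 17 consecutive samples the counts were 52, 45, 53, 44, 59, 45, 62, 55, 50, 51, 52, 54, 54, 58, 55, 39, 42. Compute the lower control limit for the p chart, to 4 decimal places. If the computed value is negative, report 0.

p̄ = Σdᵢ / (k·n) = 870 / (17 × 400) = 0.12794
LCL = p̄ − 3·√(p̄(1−p̄)/n) = 0.12794 − 3 × 0.01670 = 0.07784

0.0778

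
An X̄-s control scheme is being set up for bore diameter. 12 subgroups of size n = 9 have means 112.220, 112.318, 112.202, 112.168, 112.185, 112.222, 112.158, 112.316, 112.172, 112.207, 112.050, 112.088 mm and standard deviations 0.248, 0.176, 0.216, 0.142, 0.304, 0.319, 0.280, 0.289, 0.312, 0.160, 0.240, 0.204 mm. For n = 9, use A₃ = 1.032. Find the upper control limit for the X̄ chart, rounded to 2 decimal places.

112.44

X̄̄ = (112.220 + 112.318 + 112.202 + 112.168 + 112.185 + 112.222 + 112.158 + 112.316 + 112.172 + 112.207 + 112.050 + 112.088) / 12 = 112.1922
s̄ = (0.248 + 0.176 + 0.216 + 0.142 + 0.304 + 0.319 + 0.280 + 0.289 + 0.312 + 0.160 + 0.240 + 0.204) / 12 = 0.2408
UCL = X̄̄ + A₃·s̄ = 112.1922 + 1.032 × 0.2408 = 112.4407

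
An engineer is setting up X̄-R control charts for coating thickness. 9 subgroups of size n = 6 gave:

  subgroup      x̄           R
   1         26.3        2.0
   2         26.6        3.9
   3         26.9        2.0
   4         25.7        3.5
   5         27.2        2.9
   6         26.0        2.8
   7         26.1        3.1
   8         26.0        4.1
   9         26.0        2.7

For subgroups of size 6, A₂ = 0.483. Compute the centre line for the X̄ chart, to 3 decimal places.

X̄̄ = (26.3 + 26.6 + 26.9 + 25.7 + 27.2 + 26.0 + 26.1 + 26.0 + 26.0) / 9 = 236.8000 / 9 = 26.3111
CL = X̄̄ = 26.3111

26.311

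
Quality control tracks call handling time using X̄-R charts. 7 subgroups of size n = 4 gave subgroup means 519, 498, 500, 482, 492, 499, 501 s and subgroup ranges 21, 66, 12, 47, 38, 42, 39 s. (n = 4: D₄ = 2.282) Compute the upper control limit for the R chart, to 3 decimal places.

86.390

R̄ = (21 + 66 + 12 + 47 + 38 + 42 + 39) / 7 = 265.0000 / 7 = 37.8571
UCL_R = D₄·R̄ = 2.282 × 37.8571 = 86.3900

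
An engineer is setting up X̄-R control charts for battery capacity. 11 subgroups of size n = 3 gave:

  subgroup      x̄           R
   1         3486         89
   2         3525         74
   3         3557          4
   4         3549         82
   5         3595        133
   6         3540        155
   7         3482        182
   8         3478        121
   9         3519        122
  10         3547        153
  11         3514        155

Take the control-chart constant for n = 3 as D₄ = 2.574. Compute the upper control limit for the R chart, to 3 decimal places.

297.180

R̄ = (89 + 74 + 4 + 82 + 133 + 155 + 182 + 121 + 122 + 153 + 155) / 11 = 1270.0000 / 11 = 115.4545
UCL_R = D₄·R̄ = 2.574 × 115.4545 = 297.1800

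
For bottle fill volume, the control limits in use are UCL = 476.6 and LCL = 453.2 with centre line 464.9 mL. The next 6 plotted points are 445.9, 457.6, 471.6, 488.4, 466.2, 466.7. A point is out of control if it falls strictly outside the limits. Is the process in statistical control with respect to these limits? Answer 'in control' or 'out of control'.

out of control

Compare each point to [453.2, 476.6]: sample 1 = 445.9 < LCL; sample 4 = 488.4 > UCL.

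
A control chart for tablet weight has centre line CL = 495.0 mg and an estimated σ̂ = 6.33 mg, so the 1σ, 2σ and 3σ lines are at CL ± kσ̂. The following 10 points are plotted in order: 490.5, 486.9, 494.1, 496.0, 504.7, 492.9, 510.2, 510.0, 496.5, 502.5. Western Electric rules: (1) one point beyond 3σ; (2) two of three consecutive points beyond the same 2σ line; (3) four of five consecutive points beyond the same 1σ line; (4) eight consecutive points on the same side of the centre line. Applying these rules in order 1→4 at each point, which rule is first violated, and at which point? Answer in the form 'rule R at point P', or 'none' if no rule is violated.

rule 2 at point 8

Zone of each point (C = within 1σ̂, B = 1σ̂–2σ̂, A = 2σ̂–3σ̂, * = beyond 3σ̂; sign = side of CL): 1:-C, 2:-B, 3:-C, 4:+C, 5:+B, 6:-C, 7:+A, 8:+A, 9:+C, 10:+B
Rule 2 (two of three consecutive points beyond the same 2σ limit) is satisfied at point 8.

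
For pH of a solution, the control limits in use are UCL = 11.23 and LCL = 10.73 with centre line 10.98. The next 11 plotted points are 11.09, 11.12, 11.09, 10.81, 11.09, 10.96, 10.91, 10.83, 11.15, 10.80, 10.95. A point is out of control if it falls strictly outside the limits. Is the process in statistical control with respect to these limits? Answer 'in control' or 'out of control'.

All 11 points lie within [10.73, 11.23].

in control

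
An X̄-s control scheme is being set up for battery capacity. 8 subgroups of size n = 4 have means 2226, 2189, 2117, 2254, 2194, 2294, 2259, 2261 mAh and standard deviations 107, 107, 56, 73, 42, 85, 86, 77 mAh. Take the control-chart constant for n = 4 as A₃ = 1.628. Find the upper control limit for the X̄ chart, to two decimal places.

2353.07

X̄̄ = (2226 + 2189 + 2117 + 2254 + 2194 + 2294 + 2259 + 2261) / 8 = 2224.2500
s̄ = (107 + 107 + 56 + 73 + 42 + 85 + 86 + 77) / 8 = 79.1250
UCL = X̄̄ + A₃·s̄ = 2224.2500 + 1.628 × 79.1250 = 2353.0655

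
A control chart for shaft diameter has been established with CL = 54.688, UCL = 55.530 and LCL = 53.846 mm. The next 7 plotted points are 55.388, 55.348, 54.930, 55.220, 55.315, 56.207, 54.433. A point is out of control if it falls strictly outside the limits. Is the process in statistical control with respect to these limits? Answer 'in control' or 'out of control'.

out of control

Compare each point to [53.846, 55.530]: sample 6 = 56.207 > UCL.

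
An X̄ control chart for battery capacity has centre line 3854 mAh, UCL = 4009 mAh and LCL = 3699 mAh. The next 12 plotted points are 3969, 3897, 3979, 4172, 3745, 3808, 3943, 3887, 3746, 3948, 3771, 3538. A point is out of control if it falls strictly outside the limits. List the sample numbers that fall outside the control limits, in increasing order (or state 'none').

4, 12

Compare each point to [3699, 4009]: sample 4 = 4172 > UCL; sample 12 = 3538 < LCL.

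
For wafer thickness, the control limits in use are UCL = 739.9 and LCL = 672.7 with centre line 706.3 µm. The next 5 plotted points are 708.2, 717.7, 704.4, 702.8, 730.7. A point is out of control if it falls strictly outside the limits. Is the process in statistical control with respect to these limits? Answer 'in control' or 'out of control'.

in control

All 5 points lie within [672.7, 739.9].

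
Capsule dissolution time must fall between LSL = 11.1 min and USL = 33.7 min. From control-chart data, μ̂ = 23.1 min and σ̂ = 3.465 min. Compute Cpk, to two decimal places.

1.02

Cpu = (USL − μ̂) / (3σ̂) = (33.7 − 23.1) / (3 × 3.465) = 1.0197; Cpl = (μ̂ − LSL) / (3σ̂) = (23.1 − 11.1) / (3 × 3.465) = 1.1544; Cpk = min(Cpu, Cpl) = 1.0197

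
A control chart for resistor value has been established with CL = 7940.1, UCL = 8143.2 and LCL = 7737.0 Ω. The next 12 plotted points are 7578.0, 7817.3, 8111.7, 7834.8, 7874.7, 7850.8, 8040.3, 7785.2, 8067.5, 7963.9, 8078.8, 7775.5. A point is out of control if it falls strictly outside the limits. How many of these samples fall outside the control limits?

1

Compare each point to [7737.0, 8143.2]: sample 1 = 7578.0 < LCL.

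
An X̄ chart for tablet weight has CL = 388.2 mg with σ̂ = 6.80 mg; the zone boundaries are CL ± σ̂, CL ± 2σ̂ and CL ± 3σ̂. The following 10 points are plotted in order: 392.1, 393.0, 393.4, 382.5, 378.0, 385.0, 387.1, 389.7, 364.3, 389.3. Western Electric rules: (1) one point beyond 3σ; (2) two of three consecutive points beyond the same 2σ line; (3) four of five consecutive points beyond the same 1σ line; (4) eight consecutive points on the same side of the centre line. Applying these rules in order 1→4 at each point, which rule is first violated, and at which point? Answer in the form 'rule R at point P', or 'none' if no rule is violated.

Zone of each point (C = within 1σ̂, B = 1σ̂–2σ̂, A = 2σ̂–3σ̂, * = beyond 3σ̂; sign = side of CL): 1:+C, 2:+C, 3:+C, 4:-C, 5:-B, 6:-C, 7:-C, 8:+C, 9:-*, 10:+C
Rule 1 (one point beyond the 3σ limits) is satisfied at point 9.

rule 1 at point 9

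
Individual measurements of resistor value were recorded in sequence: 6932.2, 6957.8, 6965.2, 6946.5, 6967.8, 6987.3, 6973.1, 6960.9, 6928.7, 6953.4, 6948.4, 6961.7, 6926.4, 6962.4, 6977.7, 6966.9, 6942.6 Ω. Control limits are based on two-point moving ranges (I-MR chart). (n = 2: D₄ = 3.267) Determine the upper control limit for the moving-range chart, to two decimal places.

Moving ranges: 25.6, 7.4, 18.7, 21.3, 19.5, 14.2, 12.2, 32.2, 24.7, 5.0, 13.3, 35.3, 36.0, 15.3, 10.8, 24.3; M̄R̄ = 315.8000 / 16 = 19.7375
UCL_MR = D₄·M̄R̄ = 3.267 × 19.7375 = 64.4824

64.48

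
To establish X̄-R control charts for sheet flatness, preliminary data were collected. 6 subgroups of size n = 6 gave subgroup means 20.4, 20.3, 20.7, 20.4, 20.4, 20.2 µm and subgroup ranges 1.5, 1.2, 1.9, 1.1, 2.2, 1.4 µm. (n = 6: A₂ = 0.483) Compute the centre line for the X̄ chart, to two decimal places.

20.40

X̄̄ = (20.4 + 20.3 + 20.7 + 20.4 + 20.4 + 20.2) / 6 = 122.4000 / 6 = 20.4000
CL = X̄̄ = 20.4000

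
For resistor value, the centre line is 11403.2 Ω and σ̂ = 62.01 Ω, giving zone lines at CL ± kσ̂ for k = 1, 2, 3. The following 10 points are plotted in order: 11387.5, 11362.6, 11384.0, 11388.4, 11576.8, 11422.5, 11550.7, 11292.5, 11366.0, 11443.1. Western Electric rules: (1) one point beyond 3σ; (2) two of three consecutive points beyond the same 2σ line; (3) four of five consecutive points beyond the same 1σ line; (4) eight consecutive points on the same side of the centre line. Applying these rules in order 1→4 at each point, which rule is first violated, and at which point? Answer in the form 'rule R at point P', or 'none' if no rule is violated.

rule 2 at point 7

Zone of each point (C = within 1σ̂, B = 1σ̂–2σ̂, A = 2σ̂–3σ̂, * = beyond 3σ̂; sign = side of CL): 1:-C, 2:-C, 3:-C, 4:-C, 5:+A, 6:+C, 7:+A, 8:-B, 9:-C, 10:+C
Rule 2 (two of three consecutive points beyond the same 2σ limit) is satisfied at point 7.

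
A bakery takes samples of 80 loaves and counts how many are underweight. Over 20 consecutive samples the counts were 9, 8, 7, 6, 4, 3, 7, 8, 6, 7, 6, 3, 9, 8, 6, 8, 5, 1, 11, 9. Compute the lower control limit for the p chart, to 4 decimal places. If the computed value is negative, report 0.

p̄ = Σdᵢ / (k·n) = 131 / (20 × 80) = 0.08188
LCL = p̄ − 3·√(p̄(1−p̄)/n) = 0.08188 − 3 × 0.03065 = -0.01009 → 0 (negative, so LCL = 0)

0.0000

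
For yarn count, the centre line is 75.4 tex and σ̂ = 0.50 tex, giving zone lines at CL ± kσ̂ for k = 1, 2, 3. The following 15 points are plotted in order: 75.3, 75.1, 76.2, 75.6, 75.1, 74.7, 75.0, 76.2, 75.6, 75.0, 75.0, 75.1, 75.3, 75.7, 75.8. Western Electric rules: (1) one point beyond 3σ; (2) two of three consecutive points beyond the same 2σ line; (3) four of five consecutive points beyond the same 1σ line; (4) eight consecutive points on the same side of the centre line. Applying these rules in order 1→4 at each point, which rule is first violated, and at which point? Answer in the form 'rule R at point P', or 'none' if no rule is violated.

none

Zone of each point (C = within 1σ̂, B = 1σ̂–2σ̂, A = 2σ̂–3σ̂, * = beyond 3σ̂; sign = side of CL): 1:-C, 2:-C, 3:+B, 4:+C, 5:-C, 6:-B, 7:-C, 8:+B, 9:+C, 10:-C, 11:-C, 12:-C, 13:-C, 14:+C, 15:+C
No rule fires across all 15 points.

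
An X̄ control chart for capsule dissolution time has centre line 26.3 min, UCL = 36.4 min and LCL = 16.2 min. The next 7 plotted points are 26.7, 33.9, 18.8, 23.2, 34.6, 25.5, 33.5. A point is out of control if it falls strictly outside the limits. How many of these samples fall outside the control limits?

All 7 points lie within [16.2, 36.4].

0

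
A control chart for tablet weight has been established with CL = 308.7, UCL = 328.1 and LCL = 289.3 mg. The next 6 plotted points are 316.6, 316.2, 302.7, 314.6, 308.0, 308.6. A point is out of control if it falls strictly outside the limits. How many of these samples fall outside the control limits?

All 6 points lie within [289.3, 328.1].

0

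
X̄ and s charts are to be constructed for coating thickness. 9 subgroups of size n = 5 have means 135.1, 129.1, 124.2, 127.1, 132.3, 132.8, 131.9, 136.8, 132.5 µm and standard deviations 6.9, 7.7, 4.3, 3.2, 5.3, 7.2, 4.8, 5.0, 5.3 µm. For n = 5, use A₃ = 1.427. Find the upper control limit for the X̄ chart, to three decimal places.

139.191

X̄̄ = (135.1 + 129.1 + 124.2 + 127.1 + 132.3 + 132.8 + 131.9 + 136.8 + 132.5) / 9 = 131.3111
s̄ = (6.9 + 7.7 + 4.3 + 3.2 + 5.3 + 7.2 + 4.8 + 5.0 + 5.3) / 9 = 5.5222
UCL = X̄̄ + A₃·s̄ = 131.3111 + 1.427 × 5.5222 = 139.1913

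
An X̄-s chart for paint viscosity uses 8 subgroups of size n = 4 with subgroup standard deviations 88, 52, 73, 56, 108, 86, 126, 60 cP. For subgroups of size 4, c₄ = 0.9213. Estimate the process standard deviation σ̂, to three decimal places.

s̄ = (88 + 52 + 73 + 56 + 108 + 86 + 126 + 60) / 8 = 81.1250
σ̂ = s̄ / c₄ = 81.1250 / 0.9213 = 88.0549

88.055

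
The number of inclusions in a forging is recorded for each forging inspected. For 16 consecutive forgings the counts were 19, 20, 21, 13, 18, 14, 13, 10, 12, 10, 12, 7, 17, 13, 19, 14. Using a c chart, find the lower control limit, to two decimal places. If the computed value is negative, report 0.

3.08

c̄ = (19 + 20 + 21 + 13 + 18 + 14 + 13 + 10 + 12 + 10 + 12 + 7 + 17 + 13 + 19 + 14) / 16 = 232 / 16 = 14.5000
LCL = c̄ − 3√c̄ = 14.5000 − 3 × 3.8079 = 3.0763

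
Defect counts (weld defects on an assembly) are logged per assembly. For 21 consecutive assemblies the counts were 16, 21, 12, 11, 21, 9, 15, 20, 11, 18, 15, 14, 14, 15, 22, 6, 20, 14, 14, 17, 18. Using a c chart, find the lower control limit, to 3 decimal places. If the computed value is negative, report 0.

c̄ = (16 + 21 + 12 + 11 + 21 + 9 + 15 + 20 + 11 + 18 + 15 + 14 + 14 + 15 + 22 + 6 + 20 + 14 + 14 + 17 + 18) / 21 = 323 / 21 = 15.3810
LCL = c̄ − 3√c̄ = 15.3810 − 3 × 3.9219 = 3.6154

3.615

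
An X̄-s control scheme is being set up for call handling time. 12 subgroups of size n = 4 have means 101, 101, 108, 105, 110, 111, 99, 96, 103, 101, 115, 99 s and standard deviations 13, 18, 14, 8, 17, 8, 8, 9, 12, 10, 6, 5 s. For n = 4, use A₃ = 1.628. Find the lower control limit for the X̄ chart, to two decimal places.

86.72

X̄̄ = (101 + 101 + 108 + 105 + 110 + 111 + 99 + 96 + 103 + 101 + 115 + 99) / 12 = 104.0833
s̄ = (13 + 18 + 14 + 8 + 17 + 8 + 8 + 9 + 12 + 10 + 6 + 5) / 12 = 10.6667
LCL = X̄̄ − A₃·s̄ = 104.0833 − 1.628 × 10.6667 = 86.7180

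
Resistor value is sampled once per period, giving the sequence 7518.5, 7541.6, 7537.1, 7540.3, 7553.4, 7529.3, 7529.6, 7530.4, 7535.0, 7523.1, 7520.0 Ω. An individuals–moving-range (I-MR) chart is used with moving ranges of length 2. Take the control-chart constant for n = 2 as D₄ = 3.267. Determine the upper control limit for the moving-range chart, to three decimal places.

Moving ranges: 23.1, 4.5, 3.2, 13.1, 24.1, 0.3, 0.8, 4.6, 11.9, 3.1; M̄R̄ = 88.7000 / 10 = 8.8700
UCL_MR = D₄·M̄R̄ = 3.267 × 8.8700 = 28.9783

28.978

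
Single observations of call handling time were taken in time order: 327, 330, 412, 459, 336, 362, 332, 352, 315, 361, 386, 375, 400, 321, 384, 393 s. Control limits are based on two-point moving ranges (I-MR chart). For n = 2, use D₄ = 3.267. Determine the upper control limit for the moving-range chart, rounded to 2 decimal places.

Moving ranges: 3, 82, 47, 123, 26, 30, 20, 37, 46, 25, 11, 25, 79, 63, 9; M̄R̄ = 626.0000 / 15 = 41.7333
UCL_MR = D₄·M̄R̄ = 3.267 × 41.7333 = 136.3428

136.34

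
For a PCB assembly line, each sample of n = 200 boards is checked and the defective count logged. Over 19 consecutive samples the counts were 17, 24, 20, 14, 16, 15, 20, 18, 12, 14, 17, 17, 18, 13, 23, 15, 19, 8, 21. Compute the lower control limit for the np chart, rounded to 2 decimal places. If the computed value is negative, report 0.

5.10

p̄ = Σdᵢ / (k·n) = 321 / (19 × 200) = 0.08447
LCL = np̄ − 3·√(np̄(1−p̄)) = 16.8947 − 3 × 3.9329 = 5.0961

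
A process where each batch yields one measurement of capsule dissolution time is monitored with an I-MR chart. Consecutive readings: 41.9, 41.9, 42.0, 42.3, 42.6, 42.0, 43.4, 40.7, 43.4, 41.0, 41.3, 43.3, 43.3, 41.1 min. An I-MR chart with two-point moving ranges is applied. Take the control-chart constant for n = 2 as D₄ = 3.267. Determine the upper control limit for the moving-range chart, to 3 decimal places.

3.770

Moving ranges: 0.0, 0.1, 0.3, 0.3, 0.6, 1.4, 2.7, 2.7, 2.4, 0.3, 2.0, 0.0, 2.2; M̄R̄ = 15.0000 / 13 = 1.1538
UCL_MR = D₄·M̄R̄ = 3.267 × 1.1538 = 3.7696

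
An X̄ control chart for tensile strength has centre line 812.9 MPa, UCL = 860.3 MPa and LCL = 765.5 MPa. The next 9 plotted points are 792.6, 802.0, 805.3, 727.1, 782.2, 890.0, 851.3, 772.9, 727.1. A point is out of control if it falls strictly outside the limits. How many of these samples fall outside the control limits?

3

Compare each point to [765.5, 860.3]: sample 4 = 727.1 < LCL; sample 6 = 890.0 > UCL; sample 9 = 727.1 < LCL.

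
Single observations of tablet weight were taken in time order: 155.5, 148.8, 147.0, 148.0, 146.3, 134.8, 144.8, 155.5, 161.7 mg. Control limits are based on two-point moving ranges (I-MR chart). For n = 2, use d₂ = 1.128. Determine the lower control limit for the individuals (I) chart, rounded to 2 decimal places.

132.67

X̄ = (155.5 + 148.8 + 147.0 + 148.0 + 146.3 + 134.8 + 144.8 + 155.5 + 161.7) / 9 = 149.1556
Moving ranges: 6.7, 1.8, 1.0, 1.7, 11.5, 10.0, 10.7, 6.2; M̄R̄ = 49.6000 / 8 = 6.2000
LCL = X̄ − 3·M̄R̄/d₂ = 149.1556 − 3 × 6.2000 / 1.128 = 132.6662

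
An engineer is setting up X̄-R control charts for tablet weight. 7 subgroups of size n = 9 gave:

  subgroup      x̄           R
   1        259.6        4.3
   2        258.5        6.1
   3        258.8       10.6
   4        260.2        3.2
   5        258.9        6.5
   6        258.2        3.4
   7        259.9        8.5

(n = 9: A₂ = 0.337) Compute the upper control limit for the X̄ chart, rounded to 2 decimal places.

X̄̄ = (259.6 + 258.5 + 258.8 + 260.2 + 258.9 + 258.2 + 259.9) / 7 = 1814.1000 / 7 = 259.1571
R̄ = (4.3 + 6.1 + 10.6 + 3.2 + 6.5 + 3.4 + 8.5) / 7 = 42.6000 / 7 = 6.0857
UCL = X̄̄ + A₂·R̄ = 259.1571 + 0.337 × 6.0857 = 261.2080

261.21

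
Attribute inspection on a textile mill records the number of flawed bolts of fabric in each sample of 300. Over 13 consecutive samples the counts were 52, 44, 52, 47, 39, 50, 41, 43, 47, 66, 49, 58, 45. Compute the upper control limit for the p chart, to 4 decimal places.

p̄ = Σdᵢ / (k·n) = 633 / (13 × 300) = 0.16231
UCL = p̄ + 3·√(p̄(1−p̄)/n) = 0.16231 + 3 × √(0.16231×0.83769/300) = 0.16231 + 3 × 0.02129 = 0.22617

0.2262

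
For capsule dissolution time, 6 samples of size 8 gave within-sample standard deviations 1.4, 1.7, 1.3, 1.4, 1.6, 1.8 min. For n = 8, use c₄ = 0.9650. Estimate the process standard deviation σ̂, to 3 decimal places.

s̄ = (1.4 + 1.7 + 1.3 + 1.4 + 1.6 + 1.8) / 6 = 1.5333
σ̂ = s̄ / c₄ = 1.5333 / 0.9650 = 1.5889

1.589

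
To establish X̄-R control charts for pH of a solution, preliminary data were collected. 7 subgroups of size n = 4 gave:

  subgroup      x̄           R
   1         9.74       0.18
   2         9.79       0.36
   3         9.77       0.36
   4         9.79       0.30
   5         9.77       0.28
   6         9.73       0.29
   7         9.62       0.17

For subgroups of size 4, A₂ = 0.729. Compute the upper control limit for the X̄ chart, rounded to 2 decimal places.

X̄̄ = (9.74 + 9.79 + 9.77 + 9.79 + 9.77 + 9.73 + 9.62) / 7 = 68.2100 / 7 = 9.7443
R̄ = (0.18 + 0.36 + 0.36 + 0.30 + 0.28 + 0.29 + 0.17) / 7 = 1.9400 / 7 = 0.2771
UCL = X̄̄ + A₂·R̄ = 9.7443 + 0.729 × 0.2771 = 9.9463

9.95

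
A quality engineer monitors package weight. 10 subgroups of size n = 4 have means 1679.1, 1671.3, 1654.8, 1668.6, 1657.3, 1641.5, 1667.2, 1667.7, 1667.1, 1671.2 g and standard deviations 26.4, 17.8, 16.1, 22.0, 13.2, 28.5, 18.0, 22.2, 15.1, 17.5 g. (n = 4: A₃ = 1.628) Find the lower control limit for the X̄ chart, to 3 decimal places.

X̄̄ = (1679.1 + 1671.3 + 1654.8 + 1668.6 + 1657.3 + 1641.5 + 1667.2 + 1667.7 + 1667.1 + 1671.2) / 10 = 1664.5800
s̄ = (26.4 + 17.8 + 16.1 + 22.0 + 13.2 + 28.5 + 18.0 + 22.2 + 15.1 + 17.5) / 10 = 19.6800
LCL = X̄̄ − A₃·s̄ = 1664.5800 − 1.628 × 19.6800 = 1632.5410

1632.541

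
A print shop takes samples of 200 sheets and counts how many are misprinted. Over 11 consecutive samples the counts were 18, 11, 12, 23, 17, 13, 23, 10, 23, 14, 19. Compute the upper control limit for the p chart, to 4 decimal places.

p̄ = Σdᵢ / (k·n) = 183 / (11 × 200) = 0.08318
UCL = p̄ + 3·√(p̄(1−p̄)/n) = 0.08318 + 3 × √(0.08318×0.91682/200) = 0.08318 + 3 × 0.01953 = 0.14176

0.1418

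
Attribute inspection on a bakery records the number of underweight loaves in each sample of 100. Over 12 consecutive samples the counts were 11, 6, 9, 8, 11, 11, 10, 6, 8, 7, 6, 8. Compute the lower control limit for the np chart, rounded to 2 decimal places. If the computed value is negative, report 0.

p̄ = Σdᵢ / (k·n) = 101 / (12 × 100) = 0.08417
LCL = np̄ − 3·√(np̄(1−p̄)) = 8.4167 − 3 × 2.7764 = 0.0875

0.09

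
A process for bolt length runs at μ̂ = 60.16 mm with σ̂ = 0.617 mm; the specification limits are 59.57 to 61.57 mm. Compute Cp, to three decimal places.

0.540

Cp = (USL − LSL) / (6σ̂) = (61.57 − 59.57) / (6 × 0.617) = 2.0000 / 3.7020 = 0.5402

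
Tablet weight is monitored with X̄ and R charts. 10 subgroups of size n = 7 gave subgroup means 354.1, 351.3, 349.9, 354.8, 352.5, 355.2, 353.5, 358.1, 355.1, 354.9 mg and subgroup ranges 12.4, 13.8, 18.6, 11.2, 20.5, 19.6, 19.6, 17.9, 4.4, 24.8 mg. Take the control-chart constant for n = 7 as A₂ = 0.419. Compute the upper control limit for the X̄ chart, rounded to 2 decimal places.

X̄̄ = (354.1 + 351.3 + 349.9 + 354.8 + 352.5 + 355.2 + 353.5 + 358.1 + 355.1 + 354.9) / 10 = 3539.4000 / 10 = 353.9400
R̄ = (12.4 + 13.8 + 18.6 + 11.2 + 20.5 + 19.6 + 19.6 + 17.9 + 4.4 + 24.8) / 10 = 162.8000 / 10 = 16.2800
UCL = X̄̄ + A₂·R̄ = 353.9400 + 0.419 × 16.2800 = 360.7613

360.76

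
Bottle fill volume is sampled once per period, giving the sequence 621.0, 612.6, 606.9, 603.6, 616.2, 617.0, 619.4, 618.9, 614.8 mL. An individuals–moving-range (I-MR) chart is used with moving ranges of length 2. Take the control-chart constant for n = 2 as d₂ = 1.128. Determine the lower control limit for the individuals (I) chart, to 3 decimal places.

X̄ = (621.0 + 612.6 + 606.9 + 603.6 + 616.2 + 617.0 + 619.4 + 618.9 + 614.8) / 9 = 614.4889
Moving ranges: 8.4, 5.7, 3.3, 12.6, 0.8, 2.4, 0.5, 4.1; M̄R̄ = 37.8000 / 8 = 4.7250
LCL = X̄ − 3·M̄R̄/d₂ = 614.4889 − 3 × 4.7250 / 1.128 = 601.9224

601.922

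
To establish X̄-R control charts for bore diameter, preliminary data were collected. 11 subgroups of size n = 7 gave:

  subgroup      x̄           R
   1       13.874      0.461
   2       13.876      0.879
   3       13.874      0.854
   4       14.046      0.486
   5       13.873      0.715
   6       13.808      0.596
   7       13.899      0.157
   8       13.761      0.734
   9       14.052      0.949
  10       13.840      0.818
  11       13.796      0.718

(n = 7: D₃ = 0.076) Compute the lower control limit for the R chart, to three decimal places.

0.051

R̄ = (0.461 + 0.879 + 0.854 + 0.486 + 0.715 + 0.596 + 0.157 + 0.734 + 0.949 + 0.818 + 0.718) / 11 = 7.3670 / 11 = 0.6697
LCL_R = D₃·R̄ = 0.076 × 0.6697 = 0.0509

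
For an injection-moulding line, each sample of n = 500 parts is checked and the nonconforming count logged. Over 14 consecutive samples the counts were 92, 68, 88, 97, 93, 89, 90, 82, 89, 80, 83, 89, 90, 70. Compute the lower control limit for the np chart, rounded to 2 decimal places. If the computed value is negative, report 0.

p̄ = Σdᵢ / (k·n) = 1200 / (14 × 500) = 0.17143
LCL = np̄ − 3·√(np̄(1−p̄)) = 85.7143 − 3 × 8.4274 = 60.4322

60.43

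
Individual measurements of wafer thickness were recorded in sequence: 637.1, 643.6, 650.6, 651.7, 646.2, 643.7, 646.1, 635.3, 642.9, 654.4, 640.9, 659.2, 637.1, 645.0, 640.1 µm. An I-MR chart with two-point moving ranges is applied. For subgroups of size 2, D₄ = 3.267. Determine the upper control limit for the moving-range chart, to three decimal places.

28.376

Moving ranges: 6.5, 7.0, 1.1, 5.5, 2.5, 2.4, 10.8, 7.6, 11.5, 13.5, 18.3, 22.1, 7.9, 4.9; M̄R̄ = 121.6000 / 14 = 8.6857
UCL_MR = D₄·M̄R̄ = 3.267 × 8.6857 = 28.3762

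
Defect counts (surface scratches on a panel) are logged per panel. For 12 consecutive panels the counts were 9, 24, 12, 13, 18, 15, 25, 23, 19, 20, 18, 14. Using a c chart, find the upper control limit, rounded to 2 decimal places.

30.05

c̄ = (9 + 24 + 12 + 13 + 18 + 15 + 25 + 23 + 19 + 20 + 18 + 14) / 12 = 210 / 12 = 17.5000
UCL = c̄ + 3√c̄ = 17.5000 + 3 × √17.5000 = 17.5000 + 3 × 4.1833 = 30.0499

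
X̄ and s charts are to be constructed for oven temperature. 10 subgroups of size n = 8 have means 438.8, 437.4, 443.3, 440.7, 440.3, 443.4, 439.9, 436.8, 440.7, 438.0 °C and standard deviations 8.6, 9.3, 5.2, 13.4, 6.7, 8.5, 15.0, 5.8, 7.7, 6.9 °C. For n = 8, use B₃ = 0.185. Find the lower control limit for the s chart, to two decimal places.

s̄ = (8.6 + 9.3 + 5.2 + 13.4 + 6.7 + 8.5 + 15.0 + 5.8 + 7.7 + 6.9) / 10 = 8.7100
LCL_s = B₃·s̄ = 0.185 × 8.7100 = 1.6113

1.61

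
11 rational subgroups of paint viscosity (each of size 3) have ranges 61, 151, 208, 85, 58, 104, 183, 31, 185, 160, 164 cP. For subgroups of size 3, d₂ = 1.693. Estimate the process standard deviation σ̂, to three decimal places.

74.639

R̄ = (61 + 151 + 208 + 85 + 58 + 104 + 183 + 31 + 185 + 160 + 164) / 11 = 126.3636
σ̂ = R̄ / d₂ = 126.3636 / 1.693 = 74.6389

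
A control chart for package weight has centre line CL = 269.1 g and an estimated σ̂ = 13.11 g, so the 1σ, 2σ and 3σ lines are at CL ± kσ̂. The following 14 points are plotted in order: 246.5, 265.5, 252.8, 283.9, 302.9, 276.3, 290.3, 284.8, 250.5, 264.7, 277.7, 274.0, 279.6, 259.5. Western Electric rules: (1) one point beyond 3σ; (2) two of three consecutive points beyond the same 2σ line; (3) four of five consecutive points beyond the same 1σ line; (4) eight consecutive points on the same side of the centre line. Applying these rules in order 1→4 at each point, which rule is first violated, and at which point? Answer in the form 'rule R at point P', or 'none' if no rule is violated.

rule 3 at point 8

Zone of each point (C = within 1σ̂, B = 1σ̂–2σ̂, A = 2σ̂–3σ̂, * = beyond 3σ̂; sign = side of CL): 1:-B, 2:-C, 3:-B, 4:+B, 5:+A, 6:+C, 7:+B, 8:+B, 9:-B, 10:-C, 11:+C, 12:+C, 13:+C, 14:-C
Rule 3 (four of five consecutive points beyond the same 1σ limit) is satisfied at point 8.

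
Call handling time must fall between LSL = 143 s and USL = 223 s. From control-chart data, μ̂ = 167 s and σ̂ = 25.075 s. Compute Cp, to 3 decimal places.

0.532

Cp = (USL − LSL) / (6σ̂) = (223 − 143) / (6 × 25.075) = 80.0000 / 150.4500 = 0.5317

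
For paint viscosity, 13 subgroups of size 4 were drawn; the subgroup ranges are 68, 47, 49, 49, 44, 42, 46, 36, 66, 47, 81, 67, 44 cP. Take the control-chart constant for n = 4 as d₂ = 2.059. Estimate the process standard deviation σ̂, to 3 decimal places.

25.629

R̄ = (68 + 47 + 49 + 49 + 44 + 42 + 46 + 36 + 66 + 47 + 81 + 67 + 44) / 13 = 52.7692
σ̂ = R̄ / d₂ = 52.7692 / 2.059 = 25.6286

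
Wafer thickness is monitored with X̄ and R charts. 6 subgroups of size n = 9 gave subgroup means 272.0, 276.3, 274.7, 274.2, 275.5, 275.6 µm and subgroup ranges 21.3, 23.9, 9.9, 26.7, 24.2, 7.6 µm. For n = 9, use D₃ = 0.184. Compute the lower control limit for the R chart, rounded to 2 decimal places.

R̄ = (21.3 + 23.9 + 9.9 + 26.7 + 24.2 + 7.6) / 6 = 113.6000 / 6 = 18.9333
LCL_R = D₃·R̄ = 0.184 × 18.9333 = 3.4837

3.48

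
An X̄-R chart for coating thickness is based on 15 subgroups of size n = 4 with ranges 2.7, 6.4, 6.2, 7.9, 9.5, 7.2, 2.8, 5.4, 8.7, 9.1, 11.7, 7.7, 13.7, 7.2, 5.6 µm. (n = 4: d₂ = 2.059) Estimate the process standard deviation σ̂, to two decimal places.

3.62

R̄ = (2.7 + 6.4 + 6.2 + 7.9 + 9.5 + 7.2 + 2.8 + 5.4 + 8.7 + 9.1 + 11.7 + 7.7 + 13.7 + 7.2 + 5.6) / 15 = 7.4533
σ̂ = R̄ / d₂ = 7.4533 / 2.059 = 3.6199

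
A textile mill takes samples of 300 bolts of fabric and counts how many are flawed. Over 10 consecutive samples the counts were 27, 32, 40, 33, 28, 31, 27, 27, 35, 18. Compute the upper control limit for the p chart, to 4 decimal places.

p̄ = Σdᵢ / (k·n) = 298 / (10 × 300) = 0.09933
UCL = p̄ + 3·√(p̄(1−p̄)/n) = 0.09933 + 3 × √(0.09933×0.90067/300) = 0.09933 + 3 × 0.01727 = 0.15114

0.1511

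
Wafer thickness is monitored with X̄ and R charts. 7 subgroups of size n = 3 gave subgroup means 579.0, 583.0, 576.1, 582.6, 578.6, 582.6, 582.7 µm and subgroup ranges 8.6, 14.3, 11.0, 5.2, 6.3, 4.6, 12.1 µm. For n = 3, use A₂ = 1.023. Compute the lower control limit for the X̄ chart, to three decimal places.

X̄̄ = (579.0 + 583.0 + 576.1 + 582.6 + 578.6 + 582.6 + 582.7) / 7 = 4064.6000 / 7 = 580.6571
R̄ = (8.6 + 14.3 + 11.0 + 5.2 + 6.3 + 4.6 + 12.1) / 7 = 62.1000 / 7 = 8.8714
LCL = X̄̄ − A₂·R̄ = 580.6571 − 1.023 × 8.8714 = 571.5817

571.582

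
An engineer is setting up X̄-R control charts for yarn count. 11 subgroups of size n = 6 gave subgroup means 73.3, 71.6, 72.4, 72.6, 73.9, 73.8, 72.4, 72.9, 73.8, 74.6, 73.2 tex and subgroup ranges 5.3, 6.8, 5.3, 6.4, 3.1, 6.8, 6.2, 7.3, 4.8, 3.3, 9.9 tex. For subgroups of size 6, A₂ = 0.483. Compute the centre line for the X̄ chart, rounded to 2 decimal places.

X̄̄ = (73.3 + 71.6 + 72.4 + 72.6 + 73.9 + 73.8 + 72.4 + 72.9 + 73.8 + 74.6 + 73.2) / 11 = 804.5000 / 11 = 73.1364
CL = X̄̄ = 73.1364

73.14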